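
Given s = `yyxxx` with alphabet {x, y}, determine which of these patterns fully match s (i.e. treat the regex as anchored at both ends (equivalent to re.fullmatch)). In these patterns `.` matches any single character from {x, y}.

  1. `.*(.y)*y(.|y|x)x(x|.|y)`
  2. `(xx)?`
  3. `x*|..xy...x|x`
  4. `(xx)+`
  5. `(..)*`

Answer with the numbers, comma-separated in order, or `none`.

1 → match
2 → no match
3 → no match
4 → no match — must start with `xx`
5 → no match

1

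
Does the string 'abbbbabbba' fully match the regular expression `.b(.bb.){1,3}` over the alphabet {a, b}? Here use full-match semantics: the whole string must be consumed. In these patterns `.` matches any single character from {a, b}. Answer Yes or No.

Yes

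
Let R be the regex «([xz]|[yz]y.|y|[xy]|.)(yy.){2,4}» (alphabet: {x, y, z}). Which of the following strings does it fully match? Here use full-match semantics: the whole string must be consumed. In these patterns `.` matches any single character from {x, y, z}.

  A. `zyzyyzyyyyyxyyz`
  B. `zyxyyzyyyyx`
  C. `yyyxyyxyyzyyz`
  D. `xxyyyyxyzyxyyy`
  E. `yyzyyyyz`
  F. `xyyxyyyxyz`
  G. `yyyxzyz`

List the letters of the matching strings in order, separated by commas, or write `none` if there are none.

A, C

A → match
B → no match
C → match
D → no match
E → no match
F → no match
G → no match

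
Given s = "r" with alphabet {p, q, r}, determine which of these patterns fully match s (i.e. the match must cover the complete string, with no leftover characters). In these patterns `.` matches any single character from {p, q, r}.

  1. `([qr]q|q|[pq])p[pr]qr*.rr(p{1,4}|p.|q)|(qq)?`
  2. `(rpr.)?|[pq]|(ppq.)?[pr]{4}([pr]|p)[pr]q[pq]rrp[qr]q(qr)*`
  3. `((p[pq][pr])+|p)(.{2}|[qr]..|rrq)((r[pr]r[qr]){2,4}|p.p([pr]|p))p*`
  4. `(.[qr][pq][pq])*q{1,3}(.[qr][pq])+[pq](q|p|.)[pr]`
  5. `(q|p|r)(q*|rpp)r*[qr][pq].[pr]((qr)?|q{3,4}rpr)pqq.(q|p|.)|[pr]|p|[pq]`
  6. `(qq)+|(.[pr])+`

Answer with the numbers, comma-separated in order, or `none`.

1 → no match
2 → no match
3 → no match — must start with "p"
4 → no match
5 → match
6 → no match

5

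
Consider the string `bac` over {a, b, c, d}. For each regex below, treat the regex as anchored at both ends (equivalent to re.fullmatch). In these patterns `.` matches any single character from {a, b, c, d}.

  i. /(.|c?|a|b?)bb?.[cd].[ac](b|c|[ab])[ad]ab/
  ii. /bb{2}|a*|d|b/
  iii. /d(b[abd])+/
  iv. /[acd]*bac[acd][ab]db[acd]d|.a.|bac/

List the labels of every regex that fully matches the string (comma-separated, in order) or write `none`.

i → no match — must end with `ab`
ii → no match
iii → no match — must start with `db`
iv → match

iv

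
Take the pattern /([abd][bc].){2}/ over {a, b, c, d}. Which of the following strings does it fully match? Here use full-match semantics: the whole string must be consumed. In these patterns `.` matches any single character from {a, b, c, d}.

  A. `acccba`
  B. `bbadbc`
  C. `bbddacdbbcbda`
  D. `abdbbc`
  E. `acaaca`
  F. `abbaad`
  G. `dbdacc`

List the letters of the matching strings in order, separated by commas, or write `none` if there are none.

A → no match
B → match
C → no match
D → match
E → match
F → no match
G → match

B, D, E, G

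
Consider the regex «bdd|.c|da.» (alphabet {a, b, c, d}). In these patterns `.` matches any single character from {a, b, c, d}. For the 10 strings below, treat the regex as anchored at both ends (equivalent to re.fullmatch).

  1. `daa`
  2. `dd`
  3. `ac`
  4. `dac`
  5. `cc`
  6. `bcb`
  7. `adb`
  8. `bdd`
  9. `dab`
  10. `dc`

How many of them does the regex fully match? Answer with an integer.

1 → match
2 → no match
3 → match
4 → match
5 → match
6 → no match
7 → no match
8 → match
9 → match
10 → match
Total matched: 7

7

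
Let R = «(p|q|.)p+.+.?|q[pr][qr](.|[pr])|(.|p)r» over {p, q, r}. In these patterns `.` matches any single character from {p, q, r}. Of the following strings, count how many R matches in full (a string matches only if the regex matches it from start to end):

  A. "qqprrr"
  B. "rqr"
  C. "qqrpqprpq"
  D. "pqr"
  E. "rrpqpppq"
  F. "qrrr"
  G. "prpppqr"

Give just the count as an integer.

A → no match
B → no match
C → no match
D → no match
E → no match
F → match
G → no match
Total matched: 1

1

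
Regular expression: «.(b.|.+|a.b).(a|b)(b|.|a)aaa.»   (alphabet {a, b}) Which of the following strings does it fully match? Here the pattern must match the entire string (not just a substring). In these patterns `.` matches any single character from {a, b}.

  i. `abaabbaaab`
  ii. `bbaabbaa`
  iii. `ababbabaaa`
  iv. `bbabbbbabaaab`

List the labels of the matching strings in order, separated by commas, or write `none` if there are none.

i → match
ii → no match
iii → no match
iv → match

i, iv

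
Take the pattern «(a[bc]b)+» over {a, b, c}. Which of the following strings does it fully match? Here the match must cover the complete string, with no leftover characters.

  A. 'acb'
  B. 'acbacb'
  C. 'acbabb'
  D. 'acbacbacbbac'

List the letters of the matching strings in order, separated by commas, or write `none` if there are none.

A → match
B → match
C → match
D → no match — must end with 'b'

A, B, C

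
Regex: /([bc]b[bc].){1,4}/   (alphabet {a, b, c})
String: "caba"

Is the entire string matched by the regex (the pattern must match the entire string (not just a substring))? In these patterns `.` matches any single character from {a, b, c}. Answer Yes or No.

No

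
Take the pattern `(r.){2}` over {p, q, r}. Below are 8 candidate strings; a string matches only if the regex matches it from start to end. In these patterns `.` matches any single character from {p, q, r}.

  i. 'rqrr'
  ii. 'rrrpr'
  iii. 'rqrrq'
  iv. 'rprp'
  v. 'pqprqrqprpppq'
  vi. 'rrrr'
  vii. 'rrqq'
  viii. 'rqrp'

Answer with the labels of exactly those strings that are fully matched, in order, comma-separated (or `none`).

i, iv, vi, viii

i → match
ii → no match
iii → no match
iv → match
v → no match — must start with 'r'
vi → match
vii → no match
viii → match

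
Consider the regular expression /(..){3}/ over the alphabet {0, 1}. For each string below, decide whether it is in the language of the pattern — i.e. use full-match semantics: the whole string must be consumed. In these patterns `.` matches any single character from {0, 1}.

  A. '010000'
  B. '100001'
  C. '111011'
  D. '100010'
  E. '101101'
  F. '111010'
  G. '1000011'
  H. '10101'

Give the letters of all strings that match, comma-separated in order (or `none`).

A, B, C, D, E, F

A → match
B → match
C → match
D → match
E → match
F → match
G → no match
H → no match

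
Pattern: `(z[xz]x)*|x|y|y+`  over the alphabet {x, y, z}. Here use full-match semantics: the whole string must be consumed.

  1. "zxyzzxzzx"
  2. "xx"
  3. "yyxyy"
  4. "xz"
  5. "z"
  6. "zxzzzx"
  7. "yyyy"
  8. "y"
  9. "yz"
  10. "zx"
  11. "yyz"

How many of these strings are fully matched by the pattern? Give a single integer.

2

1 → no match
2 → no match
3 → no match
4 → no match
5 → no match
6 → no match
7 → match
8 → match
9 → no match
10 → no match
11 → no match
Total matched: 2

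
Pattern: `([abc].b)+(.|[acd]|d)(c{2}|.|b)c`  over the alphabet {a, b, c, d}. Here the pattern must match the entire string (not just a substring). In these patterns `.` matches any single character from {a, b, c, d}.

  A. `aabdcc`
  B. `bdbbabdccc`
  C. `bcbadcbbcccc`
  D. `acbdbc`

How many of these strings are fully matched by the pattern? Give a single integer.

3

A → match
B → match
C → no match
D → match
Total matched: 3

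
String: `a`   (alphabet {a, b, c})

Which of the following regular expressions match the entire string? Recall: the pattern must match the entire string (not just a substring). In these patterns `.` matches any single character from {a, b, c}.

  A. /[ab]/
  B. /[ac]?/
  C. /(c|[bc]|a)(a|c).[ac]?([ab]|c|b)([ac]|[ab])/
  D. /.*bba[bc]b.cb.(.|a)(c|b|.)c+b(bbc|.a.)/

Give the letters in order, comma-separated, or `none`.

A, B

A → match
B → match
C → no match
D → no match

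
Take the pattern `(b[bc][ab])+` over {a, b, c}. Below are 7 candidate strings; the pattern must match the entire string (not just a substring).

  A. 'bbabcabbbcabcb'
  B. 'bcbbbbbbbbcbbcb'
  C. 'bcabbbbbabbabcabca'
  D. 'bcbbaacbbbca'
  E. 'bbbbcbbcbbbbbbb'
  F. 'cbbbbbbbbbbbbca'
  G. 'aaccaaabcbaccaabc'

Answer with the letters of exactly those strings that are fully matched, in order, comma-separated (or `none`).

B, C, E

A → no match
B → match
C → match
D. 'bcbbaacbbbca' → no match
E → match
F → no match — must start with 'b'
G → no match — must start with 'b'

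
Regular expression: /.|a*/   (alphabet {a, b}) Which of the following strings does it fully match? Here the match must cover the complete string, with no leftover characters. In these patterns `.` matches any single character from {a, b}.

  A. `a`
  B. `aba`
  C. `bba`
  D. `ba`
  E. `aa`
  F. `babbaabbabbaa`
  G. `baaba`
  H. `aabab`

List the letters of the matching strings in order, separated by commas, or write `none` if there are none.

A → match
B → no match
C → no match
D → no match
E → match
F → no match
G → no match
H → no match

A, E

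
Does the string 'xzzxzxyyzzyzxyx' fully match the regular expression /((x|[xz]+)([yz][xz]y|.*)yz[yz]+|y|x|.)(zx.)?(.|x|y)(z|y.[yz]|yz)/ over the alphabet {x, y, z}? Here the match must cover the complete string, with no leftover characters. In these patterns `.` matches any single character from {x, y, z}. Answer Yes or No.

No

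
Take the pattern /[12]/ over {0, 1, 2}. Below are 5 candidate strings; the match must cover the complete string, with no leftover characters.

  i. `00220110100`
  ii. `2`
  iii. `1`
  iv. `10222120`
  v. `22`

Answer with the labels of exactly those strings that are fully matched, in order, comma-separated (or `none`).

i → no match
ii → match
iii → match
iv → no match
v → no match

ii, iii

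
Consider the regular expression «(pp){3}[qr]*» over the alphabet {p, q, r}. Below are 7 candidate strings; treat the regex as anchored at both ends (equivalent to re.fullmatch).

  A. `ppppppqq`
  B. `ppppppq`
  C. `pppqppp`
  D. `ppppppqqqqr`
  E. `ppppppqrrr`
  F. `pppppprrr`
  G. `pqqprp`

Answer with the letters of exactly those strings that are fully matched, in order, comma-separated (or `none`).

A → match
B → match
C → no match
D → match
E → match
F → match
G → no match — must start with `pp`

A, B, D, E, F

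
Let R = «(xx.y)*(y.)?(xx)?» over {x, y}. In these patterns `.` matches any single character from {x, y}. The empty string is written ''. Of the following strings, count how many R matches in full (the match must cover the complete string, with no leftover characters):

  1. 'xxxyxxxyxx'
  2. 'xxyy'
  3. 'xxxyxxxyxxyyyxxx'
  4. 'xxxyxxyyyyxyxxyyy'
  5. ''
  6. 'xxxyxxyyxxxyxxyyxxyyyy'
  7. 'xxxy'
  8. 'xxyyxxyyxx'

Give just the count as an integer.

1. 'xxxyxxxyxx' → match
2. 'xxyy' → match
3 → match
4 → no match
5. '' → match
6 → match
7. 'xxxy' → match
8. 'xxyyxxyyxx' → match
Total matched: 7

7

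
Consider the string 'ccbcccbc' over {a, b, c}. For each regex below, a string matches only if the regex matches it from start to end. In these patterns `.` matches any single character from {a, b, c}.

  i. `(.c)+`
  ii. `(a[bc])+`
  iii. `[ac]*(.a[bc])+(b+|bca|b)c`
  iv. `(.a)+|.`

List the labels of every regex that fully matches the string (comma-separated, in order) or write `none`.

i

i → match
ii → no match — must start with 'a'
iii → no match
iv → no match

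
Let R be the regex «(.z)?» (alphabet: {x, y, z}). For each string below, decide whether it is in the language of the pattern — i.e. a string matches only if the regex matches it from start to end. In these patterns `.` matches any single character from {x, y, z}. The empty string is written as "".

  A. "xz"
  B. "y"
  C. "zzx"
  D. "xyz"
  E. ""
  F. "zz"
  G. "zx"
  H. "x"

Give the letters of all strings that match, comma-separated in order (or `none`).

A, E, F

A → match
B → no match
C → no match
D → no match
E → match
F → match
G → no match
H → no match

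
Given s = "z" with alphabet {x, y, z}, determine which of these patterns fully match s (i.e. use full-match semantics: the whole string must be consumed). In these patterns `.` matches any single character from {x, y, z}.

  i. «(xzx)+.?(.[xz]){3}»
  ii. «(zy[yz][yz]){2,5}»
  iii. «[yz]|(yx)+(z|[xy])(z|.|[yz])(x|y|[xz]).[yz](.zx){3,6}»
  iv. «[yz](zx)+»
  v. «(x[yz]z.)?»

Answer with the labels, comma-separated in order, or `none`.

iii

i → no match — must start with "xzx"
ii → no match — must start with "zy"
iii → match
iv → no match — must end with "zx"
v → no match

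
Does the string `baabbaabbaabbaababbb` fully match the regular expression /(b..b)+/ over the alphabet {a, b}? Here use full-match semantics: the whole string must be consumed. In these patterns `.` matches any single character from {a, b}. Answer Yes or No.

No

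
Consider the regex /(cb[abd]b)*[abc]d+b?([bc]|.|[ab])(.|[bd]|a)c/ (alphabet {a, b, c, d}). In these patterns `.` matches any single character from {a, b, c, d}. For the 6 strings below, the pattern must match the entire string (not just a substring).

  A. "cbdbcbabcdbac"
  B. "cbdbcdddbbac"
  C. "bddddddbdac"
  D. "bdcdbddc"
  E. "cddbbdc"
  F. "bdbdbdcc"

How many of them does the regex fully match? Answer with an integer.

A → match
B → match
C → match
D → no match
E → match
F → no match
Total matched: 4

4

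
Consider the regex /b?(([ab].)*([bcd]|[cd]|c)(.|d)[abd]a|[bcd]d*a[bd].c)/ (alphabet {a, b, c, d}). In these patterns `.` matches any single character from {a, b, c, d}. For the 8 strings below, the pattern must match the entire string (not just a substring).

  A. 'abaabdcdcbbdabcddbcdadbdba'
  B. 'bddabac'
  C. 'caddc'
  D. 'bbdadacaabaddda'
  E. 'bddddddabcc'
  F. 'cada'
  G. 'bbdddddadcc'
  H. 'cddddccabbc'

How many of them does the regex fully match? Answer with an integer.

6

A → no match
B → match
C → match
D → match
E → match
F → match
G → match
H → no match
Total matched: 6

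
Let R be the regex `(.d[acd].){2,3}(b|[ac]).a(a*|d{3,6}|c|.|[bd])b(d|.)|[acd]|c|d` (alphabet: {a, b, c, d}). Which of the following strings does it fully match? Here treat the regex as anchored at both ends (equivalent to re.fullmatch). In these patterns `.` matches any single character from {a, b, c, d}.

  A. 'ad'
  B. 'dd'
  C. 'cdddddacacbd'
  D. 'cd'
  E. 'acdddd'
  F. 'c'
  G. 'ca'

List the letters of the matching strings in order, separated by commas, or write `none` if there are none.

A → no match
B → no match
C → no match
D → no match
E → no match
F → match
G → no match

F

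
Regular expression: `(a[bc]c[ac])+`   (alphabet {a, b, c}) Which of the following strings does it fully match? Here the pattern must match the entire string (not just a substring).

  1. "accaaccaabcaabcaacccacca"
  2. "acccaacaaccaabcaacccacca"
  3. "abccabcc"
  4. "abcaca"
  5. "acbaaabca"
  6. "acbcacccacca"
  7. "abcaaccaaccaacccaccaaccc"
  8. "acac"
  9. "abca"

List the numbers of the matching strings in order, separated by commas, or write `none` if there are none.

1, 3, 7, 9

1 → match
2 → no match
3 → match
4 → no match
5 → no match
6 → no match
7 → match
8 → no match
9 → match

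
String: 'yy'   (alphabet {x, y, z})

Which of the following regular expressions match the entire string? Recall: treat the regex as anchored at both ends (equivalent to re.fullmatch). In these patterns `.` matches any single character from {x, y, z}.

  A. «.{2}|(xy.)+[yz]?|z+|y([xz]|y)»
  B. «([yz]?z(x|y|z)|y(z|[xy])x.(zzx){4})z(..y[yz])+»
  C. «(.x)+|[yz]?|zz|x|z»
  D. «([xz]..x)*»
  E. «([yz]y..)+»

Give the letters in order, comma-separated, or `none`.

A → match
B → no match
C → no match
D → no match
E → no match

A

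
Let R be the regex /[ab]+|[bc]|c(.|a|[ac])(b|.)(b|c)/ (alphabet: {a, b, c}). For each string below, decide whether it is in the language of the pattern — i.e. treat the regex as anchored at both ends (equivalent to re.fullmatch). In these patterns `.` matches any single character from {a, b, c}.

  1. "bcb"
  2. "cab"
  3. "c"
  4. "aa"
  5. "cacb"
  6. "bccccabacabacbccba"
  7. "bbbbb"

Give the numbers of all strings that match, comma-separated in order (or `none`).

1 → no match
2 → no match
3 → match
4 → match
5 → match
6 → no match
7 → match

3, 4, 5, 7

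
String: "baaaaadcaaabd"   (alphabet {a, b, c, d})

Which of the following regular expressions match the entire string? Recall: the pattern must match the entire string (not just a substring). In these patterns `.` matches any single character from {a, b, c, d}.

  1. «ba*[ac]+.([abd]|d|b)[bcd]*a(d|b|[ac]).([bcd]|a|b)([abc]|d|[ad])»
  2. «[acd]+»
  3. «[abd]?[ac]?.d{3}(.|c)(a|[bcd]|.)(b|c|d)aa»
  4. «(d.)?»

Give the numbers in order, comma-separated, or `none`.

1

1 → match
2 → no match
3 → no match — must end with "aa"
4 → no match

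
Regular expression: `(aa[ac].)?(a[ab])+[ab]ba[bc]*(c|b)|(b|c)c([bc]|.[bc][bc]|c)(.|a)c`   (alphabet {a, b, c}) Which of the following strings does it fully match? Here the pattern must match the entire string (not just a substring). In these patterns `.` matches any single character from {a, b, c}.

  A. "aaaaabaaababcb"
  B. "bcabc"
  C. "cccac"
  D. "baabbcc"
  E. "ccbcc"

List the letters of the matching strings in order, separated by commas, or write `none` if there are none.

A → match
B. "bcabc" → no match
C. "cccac" → match
D. "baabbcc" → no match
E. "ccbcc" → match

A, C, E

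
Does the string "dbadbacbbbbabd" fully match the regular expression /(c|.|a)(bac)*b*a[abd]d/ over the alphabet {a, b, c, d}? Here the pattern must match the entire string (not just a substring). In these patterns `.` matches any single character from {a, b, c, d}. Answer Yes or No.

No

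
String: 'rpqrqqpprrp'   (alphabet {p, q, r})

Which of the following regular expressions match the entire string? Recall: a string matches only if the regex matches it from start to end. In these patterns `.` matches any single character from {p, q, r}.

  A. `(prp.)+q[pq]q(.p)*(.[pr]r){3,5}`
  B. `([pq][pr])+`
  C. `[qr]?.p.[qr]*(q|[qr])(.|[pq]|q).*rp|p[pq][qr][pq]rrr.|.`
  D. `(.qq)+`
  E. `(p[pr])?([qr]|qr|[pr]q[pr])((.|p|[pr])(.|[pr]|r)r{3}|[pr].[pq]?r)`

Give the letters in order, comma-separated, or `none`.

C

A → no match — must start with 'prp'
B → no match
C → match
D → no match — must end with 'qq'
E → no match — must end with 'r'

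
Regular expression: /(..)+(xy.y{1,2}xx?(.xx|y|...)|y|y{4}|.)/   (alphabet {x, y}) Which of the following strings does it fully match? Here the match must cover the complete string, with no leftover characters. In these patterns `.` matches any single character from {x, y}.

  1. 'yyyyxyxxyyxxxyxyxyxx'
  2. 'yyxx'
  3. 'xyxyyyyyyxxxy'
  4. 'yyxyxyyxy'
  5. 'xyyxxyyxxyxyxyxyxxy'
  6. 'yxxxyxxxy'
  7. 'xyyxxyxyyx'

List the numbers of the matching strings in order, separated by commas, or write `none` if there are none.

1, 3, 4, 5, 6

1 → match
2 → no match
3 → match
4 → match
5 → match
6 → match
7 → no match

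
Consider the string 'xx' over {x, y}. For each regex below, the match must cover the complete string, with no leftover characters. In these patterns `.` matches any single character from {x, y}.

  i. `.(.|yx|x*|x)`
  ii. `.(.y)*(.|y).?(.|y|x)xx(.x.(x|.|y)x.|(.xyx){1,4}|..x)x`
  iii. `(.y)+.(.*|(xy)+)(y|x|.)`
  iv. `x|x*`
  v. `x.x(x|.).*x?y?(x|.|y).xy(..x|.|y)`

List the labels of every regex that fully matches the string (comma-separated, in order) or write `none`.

i → match
ii → no match
iii → no match
iv → match
v → no match

i, iv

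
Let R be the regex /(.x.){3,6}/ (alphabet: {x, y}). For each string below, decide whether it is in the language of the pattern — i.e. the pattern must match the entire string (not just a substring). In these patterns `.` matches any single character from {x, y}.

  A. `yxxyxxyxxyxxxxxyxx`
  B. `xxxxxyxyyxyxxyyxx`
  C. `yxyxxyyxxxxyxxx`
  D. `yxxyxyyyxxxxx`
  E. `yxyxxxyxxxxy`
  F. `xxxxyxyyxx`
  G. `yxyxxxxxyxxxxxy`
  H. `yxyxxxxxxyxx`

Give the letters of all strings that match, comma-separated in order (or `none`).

A, C, E, G, H

A → match
B → no match
C → match
D → no match
E. `yxyxxxyxxxxy` → match
F. `xxxxyxyyxx` → no match
G → match
H. `yxyxxxxxxyxx` → match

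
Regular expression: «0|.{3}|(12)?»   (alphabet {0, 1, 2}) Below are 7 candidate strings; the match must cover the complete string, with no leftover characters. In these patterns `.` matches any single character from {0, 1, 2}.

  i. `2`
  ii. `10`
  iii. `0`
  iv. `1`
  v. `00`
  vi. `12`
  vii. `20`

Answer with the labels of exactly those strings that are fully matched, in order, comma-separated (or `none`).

i → no match
ii → no match
iii → match
iv → no match
v → no match
vi → match
vii → no match

iii, vi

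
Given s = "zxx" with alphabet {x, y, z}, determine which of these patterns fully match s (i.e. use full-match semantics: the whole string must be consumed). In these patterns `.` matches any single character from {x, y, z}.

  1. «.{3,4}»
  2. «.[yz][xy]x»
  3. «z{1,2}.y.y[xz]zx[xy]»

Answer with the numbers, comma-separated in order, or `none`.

1 → match
2 → no match
3 → no match

1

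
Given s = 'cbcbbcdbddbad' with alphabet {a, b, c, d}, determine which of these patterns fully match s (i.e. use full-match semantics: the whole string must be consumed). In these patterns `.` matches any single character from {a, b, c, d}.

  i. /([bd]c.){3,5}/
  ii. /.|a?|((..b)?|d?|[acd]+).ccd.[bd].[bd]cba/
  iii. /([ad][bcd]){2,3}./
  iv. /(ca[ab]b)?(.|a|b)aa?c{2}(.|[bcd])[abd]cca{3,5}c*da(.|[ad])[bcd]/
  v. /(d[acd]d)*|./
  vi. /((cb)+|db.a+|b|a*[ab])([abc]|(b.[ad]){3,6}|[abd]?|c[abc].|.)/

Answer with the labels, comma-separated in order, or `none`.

vi

i → no match
ii → no match
iii → no match
iv → no match
v → no match
vi → match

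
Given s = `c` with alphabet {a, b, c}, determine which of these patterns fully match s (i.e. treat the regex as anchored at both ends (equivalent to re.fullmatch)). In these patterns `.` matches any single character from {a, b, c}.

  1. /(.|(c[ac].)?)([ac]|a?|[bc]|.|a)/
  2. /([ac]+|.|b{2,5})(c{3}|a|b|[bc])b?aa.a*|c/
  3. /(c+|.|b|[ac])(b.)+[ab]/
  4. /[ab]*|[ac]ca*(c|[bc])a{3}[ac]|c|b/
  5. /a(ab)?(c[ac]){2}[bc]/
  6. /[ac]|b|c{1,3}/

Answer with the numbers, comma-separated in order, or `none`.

1 → match
2 → match
3 → no match
4 → match
5 → no match — must start with `a`
6 → match

1, 2, 4, 6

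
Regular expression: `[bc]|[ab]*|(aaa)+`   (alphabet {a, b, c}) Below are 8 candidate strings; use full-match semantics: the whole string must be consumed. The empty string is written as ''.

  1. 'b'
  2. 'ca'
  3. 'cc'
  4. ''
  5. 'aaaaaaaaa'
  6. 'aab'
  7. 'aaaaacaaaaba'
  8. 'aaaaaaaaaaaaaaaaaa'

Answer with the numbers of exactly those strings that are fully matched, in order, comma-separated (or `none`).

1, 4, 5, 6, 8

1 → match
2 → no match
3 → no match
4 → match
5 → match
6 → match
7 → no match
8 → match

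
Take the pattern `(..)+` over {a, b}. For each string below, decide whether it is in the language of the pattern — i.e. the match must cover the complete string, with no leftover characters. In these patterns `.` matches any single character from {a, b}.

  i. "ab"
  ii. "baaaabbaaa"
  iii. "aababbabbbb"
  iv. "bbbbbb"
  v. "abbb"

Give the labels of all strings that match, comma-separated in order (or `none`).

i, ii, iv, v

i → match
ii → match
iii → no match
iv → match
v → match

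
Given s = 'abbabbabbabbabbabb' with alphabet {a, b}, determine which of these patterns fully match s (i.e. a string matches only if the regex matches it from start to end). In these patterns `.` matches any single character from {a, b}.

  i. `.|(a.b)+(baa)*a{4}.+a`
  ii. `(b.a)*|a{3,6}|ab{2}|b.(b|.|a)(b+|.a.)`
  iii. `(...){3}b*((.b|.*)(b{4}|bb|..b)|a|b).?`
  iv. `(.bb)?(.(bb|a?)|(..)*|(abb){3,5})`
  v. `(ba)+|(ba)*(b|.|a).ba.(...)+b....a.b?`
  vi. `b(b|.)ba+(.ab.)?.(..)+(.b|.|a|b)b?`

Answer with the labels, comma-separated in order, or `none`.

i → no match
ii → no match
iii → match
iv → match
v → no match
vi → no match — must start with 'b'

iii, iv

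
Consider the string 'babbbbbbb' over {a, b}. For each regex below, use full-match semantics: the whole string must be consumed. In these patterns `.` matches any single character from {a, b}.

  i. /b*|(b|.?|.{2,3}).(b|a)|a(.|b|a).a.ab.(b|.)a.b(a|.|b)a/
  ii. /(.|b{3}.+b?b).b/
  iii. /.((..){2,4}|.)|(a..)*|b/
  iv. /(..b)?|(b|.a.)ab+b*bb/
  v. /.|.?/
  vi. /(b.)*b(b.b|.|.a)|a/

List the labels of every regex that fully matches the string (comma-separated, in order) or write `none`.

iii, iv

i → no match
ii → no match
iii → match
iv → match
v → no match
vi → no match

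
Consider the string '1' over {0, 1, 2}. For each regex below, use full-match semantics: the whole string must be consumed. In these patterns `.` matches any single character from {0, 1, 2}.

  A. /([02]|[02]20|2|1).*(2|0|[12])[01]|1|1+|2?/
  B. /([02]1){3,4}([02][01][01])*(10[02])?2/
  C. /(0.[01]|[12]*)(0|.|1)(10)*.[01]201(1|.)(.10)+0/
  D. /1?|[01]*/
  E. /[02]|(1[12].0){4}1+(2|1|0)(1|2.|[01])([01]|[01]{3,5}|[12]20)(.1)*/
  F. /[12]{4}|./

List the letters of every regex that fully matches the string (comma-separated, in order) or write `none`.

A, D, F

A → match
B → no match — must end with '2'
C → no match — must end with '100'
D → match
E → no match
F → match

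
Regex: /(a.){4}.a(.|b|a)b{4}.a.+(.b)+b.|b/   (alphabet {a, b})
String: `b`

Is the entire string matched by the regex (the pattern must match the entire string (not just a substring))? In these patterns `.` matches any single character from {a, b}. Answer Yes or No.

Yes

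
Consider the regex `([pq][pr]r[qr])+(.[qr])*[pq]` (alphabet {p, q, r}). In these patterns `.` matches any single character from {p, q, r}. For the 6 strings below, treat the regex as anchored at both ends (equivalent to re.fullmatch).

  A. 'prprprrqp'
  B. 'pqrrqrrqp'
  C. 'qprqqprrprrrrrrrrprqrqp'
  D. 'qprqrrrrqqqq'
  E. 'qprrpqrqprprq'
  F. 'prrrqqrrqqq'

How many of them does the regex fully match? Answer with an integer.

A → no match
B → no match
C → no match
D → no match
E → match
F → match
Total matched: 2

2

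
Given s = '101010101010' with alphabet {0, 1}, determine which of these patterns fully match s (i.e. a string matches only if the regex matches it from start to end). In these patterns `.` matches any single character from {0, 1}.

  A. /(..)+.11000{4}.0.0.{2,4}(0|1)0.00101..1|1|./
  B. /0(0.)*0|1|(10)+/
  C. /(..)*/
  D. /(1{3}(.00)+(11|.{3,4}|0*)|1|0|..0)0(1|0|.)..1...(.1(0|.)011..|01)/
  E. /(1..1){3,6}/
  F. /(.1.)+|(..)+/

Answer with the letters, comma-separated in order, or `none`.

A → no match
B → match
C → match
D → no match
E → no match — must end with '1'
F → match

B, C, F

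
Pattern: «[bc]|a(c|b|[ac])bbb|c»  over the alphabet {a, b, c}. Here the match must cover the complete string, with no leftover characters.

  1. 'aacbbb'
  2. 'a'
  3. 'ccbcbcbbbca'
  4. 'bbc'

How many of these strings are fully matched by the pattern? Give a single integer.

1. 'aacbbb' → no match
2. 'a' → no match
3. 'ccbcbcbbbca' → no match
4. 'bbc' → no match
Total matched: 0

0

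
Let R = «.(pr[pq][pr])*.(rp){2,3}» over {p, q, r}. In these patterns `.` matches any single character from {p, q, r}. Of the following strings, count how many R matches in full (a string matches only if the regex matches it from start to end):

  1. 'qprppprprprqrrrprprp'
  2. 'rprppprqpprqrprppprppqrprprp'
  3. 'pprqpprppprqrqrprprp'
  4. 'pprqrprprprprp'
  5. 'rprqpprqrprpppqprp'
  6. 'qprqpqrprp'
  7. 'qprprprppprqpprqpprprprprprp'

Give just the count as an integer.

1 → match
2 → match
3 → match
4 → match
5 → no match
6 → match
7 → match
Total matched: 6

6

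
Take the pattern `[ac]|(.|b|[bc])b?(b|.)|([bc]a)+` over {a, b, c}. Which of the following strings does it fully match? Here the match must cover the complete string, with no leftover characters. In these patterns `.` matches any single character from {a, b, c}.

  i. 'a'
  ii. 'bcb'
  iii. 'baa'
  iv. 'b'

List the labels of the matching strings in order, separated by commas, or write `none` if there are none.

i → match
ii → no match
iii → no match
iv → no match

i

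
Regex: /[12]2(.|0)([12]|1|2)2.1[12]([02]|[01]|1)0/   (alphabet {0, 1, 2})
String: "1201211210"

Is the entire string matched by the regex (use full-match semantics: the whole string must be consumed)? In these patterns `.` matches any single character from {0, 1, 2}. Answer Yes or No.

Yes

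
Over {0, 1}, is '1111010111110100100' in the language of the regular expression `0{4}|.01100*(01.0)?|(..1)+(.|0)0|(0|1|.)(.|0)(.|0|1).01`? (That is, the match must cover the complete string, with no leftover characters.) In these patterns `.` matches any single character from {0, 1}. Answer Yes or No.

No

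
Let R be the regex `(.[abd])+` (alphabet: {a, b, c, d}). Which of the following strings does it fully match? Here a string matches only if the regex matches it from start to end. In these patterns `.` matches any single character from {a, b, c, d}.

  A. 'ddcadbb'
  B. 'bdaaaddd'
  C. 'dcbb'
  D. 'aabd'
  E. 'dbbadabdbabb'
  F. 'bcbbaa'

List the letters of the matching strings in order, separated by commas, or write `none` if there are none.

A → no match
B → match
C → no match
D → match
E → match
F → no match

B, D, E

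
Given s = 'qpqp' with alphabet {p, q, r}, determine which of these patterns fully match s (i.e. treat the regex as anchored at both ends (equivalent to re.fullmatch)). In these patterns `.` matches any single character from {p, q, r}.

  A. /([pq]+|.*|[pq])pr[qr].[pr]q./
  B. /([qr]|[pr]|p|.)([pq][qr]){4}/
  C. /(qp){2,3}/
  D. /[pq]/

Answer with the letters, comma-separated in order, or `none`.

A → no match
B → no match
C → match
D → no match

C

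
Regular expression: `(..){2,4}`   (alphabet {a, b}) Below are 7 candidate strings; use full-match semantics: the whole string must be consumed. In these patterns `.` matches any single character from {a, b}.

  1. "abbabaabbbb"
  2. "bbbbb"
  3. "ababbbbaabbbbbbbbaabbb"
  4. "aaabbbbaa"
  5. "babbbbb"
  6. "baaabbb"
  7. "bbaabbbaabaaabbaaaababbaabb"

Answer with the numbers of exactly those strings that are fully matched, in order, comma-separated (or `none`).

1 → no match
2 → no match
3 → no match
4 → no match
5 → no match
6 → no match
7 → no match

none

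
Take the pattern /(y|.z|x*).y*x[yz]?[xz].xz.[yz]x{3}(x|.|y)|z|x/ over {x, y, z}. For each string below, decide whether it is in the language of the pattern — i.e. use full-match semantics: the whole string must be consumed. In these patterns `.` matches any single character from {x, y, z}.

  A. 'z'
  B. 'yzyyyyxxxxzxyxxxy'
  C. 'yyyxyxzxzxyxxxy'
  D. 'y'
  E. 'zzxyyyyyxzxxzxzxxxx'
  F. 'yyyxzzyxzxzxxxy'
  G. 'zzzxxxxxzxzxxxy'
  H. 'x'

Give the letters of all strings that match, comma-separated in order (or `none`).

A. 'z' → match
B → match
C → match
D. 'y' → no match
E → match
F → match
G → no match
H. 'x' → match

A, B, C, E, F, H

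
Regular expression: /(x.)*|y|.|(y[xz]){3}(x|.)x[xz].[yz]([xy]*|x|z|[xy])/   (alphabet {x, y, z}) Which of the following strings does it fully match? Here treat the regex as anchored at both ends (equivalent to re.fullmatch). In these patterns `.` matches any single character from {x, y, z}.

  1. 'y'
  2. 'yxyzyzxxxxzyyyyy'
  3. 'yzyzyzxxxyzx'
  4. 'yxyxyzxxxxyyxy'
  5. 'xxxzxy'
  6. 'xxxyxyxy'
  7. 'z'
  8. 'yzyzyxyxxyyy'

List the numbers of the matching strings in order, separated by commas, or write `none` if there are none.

1, 2, 3, 4, 5, 6, 7, 8

1 → match
2 → match
3 → match
4 → match
5 → match
6 → match
7 → match
8 → match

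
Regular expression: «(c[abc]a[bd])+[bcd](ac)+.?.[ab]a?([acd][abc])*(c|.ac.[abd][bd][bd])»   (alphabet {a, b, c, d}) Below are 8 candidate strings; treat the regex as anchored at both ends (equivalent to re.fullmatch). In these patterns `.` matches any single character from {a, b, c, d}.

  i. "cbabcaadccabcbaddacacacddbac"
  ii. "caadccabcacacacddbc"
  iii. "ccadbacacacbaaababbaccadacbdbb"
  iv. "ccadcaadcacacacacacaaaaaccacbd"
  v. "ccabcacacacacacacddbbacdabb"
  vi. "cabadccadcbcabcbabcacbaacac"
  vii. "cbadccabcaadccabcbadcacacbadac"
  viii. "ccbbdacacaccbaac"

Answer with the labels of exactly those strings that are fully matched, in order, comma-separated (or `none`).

i, ii, v, vii

i → match
ii → match
iii → no match
iv → no match
v → match
vi → no match
vii → match
viii → no match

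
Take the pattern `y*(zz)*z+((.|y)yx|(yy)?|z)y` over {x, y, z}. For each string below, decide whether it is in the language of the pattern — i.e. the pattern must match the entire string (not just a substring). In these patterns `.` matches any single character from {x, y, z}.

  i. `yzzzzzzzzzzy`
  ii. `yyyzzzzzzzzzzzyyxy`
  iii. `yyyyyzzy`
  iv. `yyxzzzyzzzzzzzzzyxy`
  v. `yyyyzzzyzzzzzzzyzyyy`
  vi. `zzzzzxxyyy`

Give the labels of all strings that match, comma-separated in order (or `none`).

i, ii, iii

i. `yzzzzzzzzzzy` → match
ii → match
iii. `yyyyyzzy` → match
iv → no match
v → no match
vi. `zzzzzxxyyy` → no match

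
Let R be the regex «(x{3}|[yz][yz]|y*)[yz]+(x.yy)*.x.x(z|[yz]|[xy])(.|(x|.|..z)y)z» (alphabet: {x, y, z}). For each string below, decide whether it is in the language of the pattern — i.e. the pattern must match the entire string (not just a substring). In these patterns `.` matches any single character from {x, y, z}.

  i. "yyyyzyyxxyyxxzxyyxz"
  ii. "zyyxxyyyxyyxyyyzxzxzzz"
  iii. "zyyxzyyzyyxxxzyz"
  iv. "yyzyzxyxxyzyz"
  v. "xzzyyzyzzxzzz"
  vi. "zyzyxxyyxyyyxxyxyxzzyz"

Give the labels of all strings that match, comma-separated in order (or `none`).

vi

i → no match
ii → no match
iii → no match
iv → no match
v → no match
vi → match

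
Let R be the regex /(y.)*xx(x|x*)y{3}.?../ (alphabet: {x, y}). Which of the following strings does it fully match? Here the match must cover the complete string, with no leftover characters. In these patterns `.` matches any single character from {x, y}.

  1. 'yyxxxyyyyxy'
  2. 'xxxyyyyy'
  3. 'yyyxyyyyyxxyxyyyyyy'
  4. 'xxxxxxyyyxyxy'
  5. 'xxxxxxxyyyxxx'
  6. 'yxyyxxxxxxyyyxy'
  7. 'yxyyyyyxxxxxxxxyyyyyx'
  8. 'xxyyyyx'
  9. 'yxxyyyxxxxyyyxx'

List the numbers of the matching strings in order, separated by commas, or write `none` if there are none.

1, 2, 5, 6, 7, 8

1 → match
2 → match
3 → no match
4 → no match
5 → match
6 → match
7 → match
8 → match
9 → no match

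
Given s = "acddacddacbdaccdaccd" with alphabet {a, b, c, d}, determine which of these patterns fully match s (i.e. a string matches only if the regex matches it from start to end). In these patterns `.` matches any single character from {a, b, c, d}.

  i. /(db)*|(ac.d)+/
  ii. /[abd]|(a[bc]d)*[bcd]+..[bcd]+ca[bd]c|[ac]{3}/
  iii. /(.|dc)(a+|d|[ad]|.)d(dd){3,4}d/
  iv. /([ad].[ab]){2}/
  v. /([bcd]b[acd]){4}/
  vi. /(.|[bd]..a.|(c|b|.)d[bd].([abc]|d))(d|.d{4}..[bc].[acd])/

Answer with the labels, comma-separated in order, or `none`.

i → match
ii → no match
iii → no match — must end with "ddd"
iv → no match
v → no match
vi → no match

i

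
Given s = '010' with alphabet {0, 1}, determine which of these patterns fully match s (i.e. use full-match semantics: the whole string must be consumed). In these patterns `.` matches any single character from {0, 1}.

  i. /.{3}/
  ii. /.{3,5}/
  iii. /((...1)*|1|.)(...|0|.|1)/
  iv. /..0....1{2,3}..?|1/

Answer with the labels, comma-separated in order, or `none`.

i → match
ii → match
iii → match
iv → no match

i, ii, iii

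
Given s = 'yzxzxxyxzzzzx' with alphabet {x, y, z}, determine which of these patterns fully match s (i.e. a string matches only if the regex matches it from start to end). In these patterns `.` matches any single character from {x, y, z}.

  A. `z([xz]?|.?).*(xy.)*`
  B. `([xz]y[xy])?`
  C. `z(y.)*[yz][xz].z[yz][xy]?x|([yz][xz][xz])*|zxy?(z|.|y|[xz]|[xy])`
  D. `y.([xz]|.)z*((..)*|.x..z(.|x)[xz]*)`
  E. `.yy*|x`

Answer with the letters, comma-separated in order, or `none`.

A → no match — must start with 'z'
B → no match
C → no match
D → match
E → no match

D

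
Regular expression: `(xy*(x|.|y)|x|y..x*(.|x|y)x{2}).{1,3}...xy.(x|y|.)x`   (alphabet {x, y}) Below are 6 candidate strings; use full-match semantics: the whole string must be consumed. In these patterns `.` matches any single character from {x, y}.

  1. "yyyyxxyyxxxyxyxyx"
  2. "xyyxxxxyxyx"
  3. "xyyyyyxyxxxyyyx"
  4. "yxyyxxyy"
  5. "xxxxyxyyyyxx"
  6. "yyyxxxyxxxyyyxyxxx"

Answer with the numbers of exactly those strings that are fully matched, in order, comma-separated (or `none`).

1, 2, 3, 6

1 → match
2 → match
3 → match
4 → no match — must end with "x"
5 → no match
6 → match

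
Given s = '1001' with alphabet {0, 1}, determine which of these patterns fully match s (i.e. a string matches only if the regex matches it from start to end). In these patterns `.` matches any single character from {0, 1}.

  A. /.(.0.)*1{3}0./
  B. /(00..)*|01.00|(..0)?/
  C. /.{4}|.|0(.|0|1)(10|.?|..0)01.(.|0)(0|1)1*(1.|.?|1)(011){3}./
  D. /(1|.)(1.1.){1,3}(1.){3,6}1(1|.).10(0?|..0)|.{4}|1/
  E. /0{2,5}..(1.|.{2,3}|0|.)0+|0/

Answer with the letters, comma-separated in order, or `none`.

C, D

A → no match
B → no match
C → match
D → match
E → no match — must start with '0'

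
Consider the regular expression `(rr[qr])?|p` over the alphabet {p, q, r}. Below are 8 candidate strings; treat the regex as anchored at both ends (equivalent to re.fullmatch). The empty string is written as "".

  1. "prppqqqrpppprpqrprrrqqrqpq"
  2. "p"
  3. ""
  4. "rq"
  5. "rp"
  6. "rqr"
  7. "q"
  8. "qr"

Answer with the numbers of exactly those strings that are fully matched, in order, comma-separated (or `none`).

1 → no match
2. "p" → match
3. "" → match
4. "rq" → no match
5. "rp" → no match
6. "rqr" → no match
7. "q" → no match
8. "qr" → no match

2, 3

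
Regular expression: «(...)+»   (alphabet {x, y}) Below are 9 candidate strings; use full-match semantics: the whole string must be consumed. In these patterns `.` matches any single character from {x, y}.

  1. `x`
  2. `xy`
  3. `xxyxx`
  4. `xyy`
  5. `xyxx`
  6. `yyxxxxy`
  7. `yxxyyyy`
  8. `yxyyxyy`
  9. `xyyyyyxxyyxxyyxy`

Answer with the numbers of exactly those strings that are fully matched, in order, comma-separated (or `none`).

1. `x` → no match
2. `xy` → no match
3. `xxyxx` → no match
4. `xyy` → match
5. `xyxx` → no match
6. `yyxxxxy` → no match
7. `yxxyyyy` → no match
8. `yxyyxyy` → no match
9 → no match

4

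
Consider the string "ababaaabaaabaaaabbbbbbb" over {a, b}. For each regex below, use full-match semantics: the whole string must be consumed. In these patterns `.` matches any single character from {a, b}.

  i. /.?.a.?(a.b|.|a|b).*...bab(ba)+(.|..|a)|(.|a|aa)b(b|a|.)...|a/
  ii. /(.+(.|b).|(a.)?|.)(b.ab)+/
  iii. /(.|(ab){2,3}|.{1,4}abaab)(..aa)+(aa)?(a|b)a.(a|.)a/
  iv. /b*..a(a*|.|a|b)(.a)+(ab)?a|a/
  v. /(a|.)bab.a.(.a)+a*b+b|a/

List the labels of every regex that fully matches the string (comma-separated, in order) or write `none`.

i → no match
ii → no match — must end with "ab"
iii → no match — must end with "a"
iv → no match — must end with "a"
v → match

v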